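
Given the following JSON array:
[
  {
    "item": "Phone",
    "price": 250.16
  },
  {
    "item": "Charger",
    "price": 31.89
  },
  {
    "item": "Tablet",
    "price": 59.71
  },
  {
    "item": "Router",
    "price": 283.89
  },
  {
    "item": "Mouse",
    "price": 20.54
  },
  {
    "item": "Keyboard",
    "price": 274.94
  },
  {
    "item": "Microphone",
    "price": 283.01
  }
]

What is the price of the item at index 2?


Array index 2 -> Tablet
price = 59.71

ANSWER: 59.71


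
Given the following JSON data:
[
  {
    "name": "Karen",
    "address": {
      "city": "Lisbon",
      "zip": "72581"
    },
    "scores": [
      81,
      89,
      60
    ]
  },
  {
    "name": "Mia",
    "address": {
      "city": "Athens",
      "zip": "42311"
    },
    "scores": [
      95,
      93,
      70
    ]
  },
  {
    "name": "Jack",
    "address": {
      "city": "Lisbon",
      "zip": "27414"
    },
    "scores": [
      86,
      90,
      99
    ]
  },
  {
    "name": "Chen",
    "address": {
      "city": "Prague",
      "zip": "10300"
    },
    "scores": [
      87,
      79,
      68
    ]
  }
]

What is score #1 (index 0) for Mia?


Path: records[1].scores[0]
Value: 95

ANSWER: 95


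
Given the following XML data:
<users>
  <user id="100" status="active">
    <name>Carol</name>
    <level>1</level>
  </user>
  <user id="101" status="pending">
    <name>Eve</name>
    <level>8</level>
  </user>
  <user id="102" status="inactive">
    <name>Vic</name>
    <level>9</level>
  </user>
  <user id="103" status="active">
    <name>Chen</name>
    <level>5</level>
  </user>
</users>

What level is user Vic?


Finding user: Vic
<level>9</level>

ANSWER: 9


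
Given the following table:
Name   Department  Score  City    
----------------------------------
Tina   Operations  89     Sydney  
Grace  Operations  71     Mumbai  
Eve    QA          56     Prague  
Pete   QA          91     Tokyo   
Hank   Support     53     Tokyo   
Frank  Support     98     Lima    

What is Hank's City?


Row 5: Hank
City = Tokyo

ANSWER: Tokyo


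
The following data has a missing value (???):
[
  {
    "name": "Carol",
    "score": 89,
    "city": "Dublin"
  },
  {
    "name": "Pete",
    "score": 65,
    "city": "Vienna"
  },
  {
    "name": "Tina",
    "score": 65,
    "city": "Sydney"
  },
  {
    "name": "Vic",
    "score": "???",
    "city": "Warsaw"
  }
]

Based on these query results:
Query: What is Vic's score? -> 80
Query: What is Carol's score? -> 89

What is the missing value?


The missing value is Vic's score
From query: Vic's score = 80

ANSWER: 80


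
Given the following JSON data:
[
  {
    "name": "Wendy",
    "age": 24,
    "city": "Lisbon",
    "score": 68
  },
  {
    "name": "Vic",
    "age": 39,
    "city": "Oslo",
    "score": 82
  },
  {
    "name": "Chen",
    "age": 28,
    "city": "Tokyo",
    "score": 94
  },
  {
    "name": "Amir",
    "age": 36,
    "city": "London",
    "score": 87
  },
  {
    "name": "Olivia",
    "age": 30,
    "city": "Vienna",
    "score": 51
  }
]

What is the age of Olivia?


Looking up record where name = Olivia
Record index: 4
Field 'age' = 30

ANSWER: 30


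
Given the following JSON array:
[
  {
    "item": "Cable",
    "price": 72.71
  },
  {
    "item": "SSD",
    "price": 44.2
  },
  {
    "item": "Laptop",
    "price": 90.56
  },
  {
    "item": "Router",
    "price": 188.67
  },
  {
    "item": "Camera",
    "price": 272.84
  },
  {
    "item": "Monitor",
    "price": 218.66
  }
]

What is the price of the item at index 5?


Array index 5 -> Monitor
price = 218.66

ANSWER: 218.66


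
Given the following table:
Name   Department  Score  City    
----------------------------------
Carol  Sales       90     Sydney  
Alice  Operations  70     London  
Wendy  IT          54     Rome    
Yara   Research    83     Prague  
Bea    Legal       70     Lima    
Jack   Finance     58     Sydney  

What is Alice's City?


Row 2: Alice
City = London

ANSWER: London


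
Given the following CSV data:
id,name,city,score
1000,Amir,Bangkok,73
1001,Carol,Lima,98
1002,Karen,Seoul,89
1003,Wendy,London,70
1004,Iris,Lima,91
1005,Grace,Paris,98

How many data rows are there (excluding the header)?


Counting rows (excluding header):
Header: id,name,city,score
Data rows: 6

ANSWER: 6


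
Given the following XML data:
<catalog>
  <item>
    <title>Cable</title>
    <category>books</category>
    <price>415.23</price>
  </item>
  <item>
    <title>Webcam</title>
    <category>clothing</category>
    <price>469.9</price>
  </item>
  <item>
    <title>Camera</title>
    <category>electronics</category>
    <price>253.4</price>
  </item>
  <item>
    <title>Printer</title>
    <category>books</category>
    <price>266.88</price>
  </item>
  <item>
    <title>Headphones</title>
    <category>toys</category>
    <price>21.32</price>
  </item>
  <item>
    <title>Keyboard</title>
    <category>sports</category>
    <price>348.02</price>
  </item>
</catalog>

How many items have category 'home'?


Scanning <item> elements for <category>home</category>:
Count: 0

ANSWER: 0


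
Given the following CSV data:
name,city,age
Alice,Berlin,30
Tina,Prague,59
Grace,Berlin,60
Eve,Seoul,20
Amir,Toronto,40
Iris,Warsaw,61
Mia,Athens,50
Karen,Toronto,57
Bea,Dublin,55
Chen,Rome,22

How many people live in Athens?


Scanning city column for 'Athens':
  Row 7: Mia -> MATCH
Total matches: 1

ANSWER: 1


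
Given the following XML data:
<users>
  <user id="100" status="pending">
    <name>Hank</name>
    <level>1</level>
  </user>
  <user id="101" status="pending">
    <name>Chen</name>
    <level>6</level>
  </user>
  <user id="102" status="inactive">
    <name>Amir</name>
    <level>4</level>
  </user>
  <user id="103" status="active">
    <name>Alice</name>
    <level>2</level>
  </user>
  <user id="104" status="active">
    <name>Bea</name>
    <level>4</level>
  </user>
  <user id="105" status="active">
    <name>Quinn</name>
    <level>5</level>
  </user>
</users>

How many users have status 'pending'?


Counting users with status='pending':
  Hank (id=100) -> MATCH
  Chen (id=101) -> MATCH
Count: 2

ANSWER: 2


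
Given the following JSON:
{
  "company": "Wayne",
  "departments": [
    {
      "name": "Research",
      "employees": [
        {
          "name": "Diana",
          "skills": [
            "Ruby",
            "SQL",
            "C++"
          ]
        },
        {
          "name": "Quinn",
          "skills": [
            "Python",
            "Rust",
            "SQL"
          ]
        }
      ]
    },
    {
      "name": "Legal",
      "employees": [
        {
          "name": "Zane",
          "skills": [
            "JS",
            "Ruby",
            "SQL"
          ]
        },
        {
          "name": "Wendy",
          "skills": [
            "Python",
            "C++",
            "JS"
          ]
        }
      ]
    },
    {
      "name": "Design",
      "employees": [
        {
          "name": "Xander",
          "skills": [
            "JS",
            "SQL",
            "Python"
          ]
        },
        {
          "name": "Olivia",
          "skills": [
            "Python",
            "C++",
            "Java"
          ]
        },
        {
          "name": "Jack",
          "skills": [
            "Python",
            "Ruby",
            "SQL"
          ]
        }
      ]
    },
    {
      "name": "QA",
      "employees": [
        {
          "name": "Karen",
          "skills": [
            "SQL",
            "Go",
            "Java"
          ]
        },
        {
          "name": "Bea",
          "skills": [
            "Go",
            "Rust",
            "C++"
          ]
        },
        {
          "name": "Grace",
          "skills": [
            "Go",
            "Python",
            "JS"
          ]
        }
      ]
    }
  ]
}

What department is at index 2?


Path: departments[2].name
Value: Design

ANSWER: Design


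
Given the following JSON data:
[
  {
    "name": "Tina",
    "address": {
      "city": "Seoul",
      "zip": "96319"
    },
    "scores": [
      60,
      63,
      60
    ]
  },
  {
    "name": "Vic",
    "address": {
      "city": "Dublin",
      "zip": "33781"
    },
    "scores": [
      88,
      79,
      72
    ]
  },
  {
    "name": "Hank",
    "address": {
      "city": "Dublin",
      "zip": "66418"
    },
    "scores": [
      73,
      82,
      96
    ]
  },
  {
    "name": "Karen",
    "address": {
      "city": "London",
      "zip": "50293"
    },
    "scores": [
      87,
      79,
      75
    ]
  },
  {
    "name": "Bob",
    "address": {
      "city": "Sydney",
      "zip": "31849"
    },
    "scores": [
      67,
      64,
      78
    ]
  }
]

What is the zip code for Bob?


Path: records[4].address.zip
Value: 31849

ANSWER: 31849


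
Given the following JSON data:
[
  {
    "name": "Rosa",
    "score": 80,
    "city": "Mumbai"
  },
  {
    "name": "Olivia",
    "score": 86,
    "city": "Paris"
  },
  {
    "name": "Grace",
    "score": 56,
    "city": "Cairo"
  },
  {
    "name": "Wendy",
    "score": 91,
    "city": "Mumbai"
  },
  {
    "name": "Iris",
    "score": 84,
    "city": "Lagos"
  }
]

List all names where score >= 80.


Filtering records where score >= 80:
  Rosa (score=80) -> YES
  Olivia (score=86) -> YES
  Grace (score=56) -> no
  Wendy (score=91) -> YES
  Iris (score=84) -> YES


ANSWER: Rosa, Olivia, Wendy, Iris


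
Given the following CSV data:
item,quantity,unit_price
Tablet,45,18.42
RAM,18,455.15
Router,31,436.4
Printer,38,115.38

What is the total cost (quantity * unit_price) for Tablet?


Row: Tablet
quantity = 45
unit_price = 18.42
total = 45 * 18.42 = 828.9

ANSWER: 828.9


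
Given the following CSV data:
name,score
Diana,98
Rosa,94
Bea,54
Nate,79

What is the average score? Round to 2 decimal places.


Scores: 98, 94, 54, 79
Sum = 325
Count = 4
Average = 325 / 4 = 81.25

ANSWER: 81.25


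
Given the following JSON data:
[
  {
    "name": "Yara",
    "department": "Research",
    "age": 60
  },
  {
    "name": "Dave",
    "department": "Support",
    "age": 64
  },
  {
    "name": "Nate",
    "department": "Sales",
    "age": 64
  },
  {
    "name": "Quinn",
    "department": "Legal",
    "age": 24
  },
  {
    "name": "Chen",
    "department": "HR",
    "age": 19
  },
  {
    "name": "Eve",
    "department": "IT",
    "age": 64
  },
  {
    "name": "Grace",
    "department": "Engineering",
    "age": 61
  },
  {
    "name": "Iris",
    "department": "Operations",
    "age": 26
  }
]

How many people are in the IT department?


Scanning records for department = IT
  Record 5: Eve
Count: 1

ANSWER: 1


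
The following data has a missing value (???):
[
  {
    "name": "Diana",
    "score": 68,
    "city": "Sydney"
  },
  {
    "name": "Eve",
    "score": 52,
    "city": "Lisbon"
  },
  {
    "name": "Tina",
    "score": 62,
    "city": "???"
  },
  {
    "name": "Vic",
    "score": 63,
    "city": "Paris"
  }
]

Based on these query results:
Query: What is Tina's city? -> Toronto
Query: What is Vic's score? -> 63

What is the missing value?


The missing value is Tina's city
From query: Tina's city = Toronto

ANSWER: Toronto


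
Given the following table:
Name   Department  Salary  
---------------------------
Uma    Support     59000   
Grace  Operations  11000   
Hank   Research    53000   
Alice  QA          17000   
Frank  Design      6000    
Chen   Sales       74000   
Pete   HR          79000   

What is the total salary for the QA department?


QA department members:
  Alice: 17000
Total = 17000 = 17000

ANSWER: 17000


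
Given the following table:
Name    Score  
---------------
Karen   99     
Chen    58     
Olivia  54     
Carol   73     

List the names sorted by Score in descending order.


Sorting by Score (descending):
  Karen: 99
  Carol: 73
  Chen: 58
  Olivia: 54


ANSWER: Karen, Carol, Chen, Olivia


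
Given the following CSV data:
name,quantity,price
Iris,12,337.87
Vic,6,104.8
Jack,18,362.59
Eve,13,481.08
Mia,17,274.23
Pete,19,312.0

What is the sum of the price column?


Values in 'price' column:
  Row 1: 337.87
  Row 2: 104.8
  Row 3: 362.59
  Row 4: 481.08
  Row 5: 274.23
  Row 6: 312.0
Sum = 337.87 + 104.8 + 362.59 + 481.08 + 274.23 + 312.0 = 1872.57

ANSWER: 1872.57


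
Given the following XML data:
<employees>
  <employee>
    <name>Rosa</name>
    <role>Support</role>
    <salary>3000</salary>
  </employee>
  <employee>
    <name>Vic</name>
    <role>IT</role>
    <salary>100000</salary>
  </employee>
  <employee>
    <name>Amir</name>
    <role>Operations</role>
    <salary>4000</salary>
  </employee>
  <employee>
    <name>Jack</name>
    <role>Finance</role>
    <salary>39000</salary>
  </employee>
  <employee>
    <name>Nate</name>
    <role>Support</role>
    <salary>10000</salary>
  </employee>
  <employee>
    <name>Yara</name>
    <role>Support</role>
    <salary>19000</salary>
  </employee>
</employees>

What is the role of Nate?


Searching for <employee> with <name>Nate</name>
Found at position 5
<role>Support</role>

ANSWER: Support


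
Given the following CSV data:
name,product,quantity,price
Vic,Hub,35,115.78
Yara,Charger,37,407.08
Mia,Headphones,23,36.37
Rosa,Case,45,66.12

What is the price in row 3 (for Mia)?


Row 3: Mia
Column 'price' = 36.37

ANSWER: 36.37


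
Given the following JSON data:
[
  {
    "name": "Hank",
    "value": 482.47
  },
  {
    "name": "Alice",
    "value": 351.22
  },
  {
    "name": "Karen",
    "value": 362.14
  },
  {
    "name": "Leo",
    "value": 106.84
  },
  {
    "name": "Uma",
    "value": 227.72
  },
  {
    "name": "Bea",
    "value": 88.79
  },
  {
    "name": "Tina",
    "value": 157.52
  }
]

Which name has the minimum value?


Comparing values:
  Hank: 482.47
  Alice: 351.22
  Karen: 362.14
  Leo: 106.84
  Uma: 227.72
  Bea: 88.79
  Tina: 157.52
Minimum: Bea (88.79)

ANSWER: Bea


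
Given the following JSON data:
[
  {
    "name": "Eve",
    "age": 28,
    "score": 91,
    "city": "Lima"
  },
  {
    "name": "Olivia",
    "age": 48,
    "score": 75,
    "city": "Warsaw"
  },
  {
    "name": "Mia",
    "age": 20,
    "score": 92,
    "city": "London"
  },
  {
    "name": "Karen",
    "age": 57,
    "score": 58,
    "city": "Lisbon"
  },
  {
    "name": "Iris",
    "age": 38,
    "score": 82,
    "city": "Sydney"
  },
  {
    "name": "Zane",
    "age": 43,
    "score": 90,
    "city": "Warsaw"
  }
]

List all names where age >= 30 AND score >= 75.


Checking both conditions:
  Eve (age=28, score=91) -> no
  Olivia (age=48, score=75) -> YES
  Mia (age=20, score=92) -> no
  Karen (age=57, score=58) -> no
  Iris (age=38, score=82) -> YES
  Zane (age=43, score=90) -> YES


ANSWER: Olivia, Iris, Zane


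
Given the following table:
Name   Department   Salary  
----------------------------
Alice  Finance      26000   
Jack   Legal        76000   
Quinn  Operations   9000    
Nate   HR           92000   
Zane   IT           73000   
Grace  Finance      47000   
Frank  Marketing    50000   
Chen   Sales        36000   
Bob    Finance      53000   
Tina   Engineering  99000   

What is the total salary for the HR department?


HR department members:
  Nate: 92000
Total = 92000 = 92000

ANSWER: 92000


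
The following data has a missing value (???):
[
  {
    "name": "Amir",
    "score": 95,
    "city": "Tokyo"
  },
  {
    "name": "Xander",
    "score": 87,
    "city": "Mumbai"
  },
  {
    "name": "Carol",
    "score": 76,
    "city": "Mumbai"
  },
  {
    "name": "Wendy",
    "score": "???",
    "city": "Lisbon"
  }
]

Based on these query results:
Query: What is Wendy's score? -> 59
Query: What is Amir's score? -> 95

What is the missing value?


The missing value is Wendy's score
From query: Wendy's score = 59

ANSWER: 59


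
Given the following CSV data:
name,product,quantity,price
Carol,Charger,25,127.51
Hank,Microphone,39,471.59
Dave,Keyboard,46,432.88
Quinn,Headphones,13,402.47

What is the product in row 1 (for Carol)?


Row 1: Carol
Column 'product' = Charger

ANSWER: Charger


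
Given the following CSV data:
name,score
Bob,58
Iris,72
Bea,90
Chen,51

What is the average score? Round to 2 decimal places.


Scores: 58, 72, 90, 51
Sum = 271
Count = 4
Average = 271 / 4 = 67.75

ANSWER: 67.75


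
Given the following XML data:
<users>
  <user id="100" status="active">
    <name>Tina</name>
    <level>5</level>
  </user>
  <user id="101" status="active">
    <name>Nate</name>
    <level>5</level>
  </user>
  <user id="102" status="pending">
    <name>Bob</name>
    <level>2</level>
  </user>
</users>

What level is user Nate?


Finding user: Nate
<level>5</level>

ANSWER: 5


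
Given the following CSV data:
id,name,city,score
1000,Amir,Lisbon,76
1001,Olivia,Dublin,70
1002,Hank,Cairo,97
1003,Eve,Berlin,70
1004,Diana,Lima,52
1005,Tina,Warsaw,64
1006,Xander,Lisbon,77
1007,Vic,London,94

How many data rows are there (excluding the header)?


Counting rows (excluding header):
Header: id,name,city,score
Data rows: 8

ANSWER: 8


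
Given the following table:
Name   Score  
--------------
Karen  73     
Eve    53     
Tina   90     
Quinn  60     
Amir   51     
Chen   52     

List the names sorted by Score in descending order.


Sorting by Score (descending):
  Tina: 90
  Karen: 73
  Quinn: 60
  Eve: 53
  Chen: 52
  Amir: 51


ANSWER: Tina, Karen, Quinn, Eve, Chen, Amir


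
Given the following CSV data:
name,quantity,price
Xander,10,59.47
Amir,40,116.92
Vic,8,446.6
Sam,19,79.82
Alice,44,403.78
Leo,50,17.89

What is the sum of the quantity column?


Values in 'quantity' column:
  Row 1: 10
  Row 2: 40
  Row 3: 8
  Row 4: 19
  Row 5: 44
  Row 6: 50
Sum = 10 + 40 + 8 + 19 + 44 + 50 = 171

ANSWER: 171


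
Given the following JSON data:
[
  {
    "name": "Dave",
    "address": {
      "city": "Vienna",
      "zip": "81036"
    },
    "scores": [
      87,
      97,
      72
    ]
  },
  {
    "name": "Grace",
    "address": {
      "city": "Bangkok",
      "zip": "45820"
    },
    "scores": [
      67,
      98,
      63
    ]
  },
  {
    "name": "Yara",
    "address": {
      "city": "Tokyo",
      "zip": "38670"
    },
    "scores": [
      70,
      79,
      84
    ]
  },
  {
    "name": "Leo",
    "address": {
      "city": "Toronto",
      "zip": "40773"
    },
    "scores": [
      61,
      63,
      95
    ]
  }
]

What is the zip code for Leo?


Path: records[3].address.zip
Value: 40773

ANSWER: 40773


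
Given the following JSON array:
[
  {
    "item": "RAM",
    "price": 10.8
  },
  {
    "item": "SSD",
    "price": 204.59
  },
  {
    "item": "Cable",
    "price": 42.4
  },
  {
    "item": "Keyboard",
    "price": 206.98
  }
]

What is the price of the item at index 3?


Array index 3 -> Keyboard
price = 206.98

ANSWER: 206.98


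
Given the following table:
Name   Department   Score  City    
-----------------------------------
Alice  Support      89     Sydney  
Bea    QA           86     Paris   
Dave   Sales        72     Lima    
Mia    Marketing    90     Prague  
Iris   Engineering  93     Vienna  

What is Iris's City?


Row 5: Iris
City = Vienna

ANSWER: Vienna


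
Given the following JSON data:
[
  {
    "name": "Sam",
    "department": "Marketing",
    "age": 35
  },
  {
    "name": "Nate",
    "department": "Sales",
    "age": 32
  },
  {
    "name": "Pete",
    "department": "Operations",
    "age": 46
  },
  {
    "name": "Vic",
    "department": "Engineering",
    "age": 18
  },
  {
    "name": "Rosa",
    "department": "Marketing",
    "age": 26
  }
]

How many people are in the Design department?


Scanning records for department = Design
  No matches found
Count: 0

ANSWER: 0


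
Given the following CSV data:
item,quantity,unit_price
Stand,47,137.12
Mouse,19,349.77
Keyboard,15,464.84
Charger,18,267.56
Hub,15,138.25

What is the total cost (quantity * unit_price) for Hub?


Row: Hub
quantity = 15
unit_price = 138.25
total = 15 * 138.25 = 2073.75

ANSWER: 2073.75


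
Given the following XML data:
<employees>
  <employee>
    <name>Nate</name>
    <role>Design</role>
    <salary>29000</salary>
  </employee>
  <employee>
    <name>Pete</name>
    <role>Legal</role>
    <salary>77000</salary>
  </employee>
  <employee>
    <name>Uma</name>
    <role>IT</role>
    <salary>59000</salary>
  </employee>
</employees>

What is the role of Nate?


Searching for <employee> with <name>Nate</name>
Found at position 1
<role>Design</role>

ANSWER: Design


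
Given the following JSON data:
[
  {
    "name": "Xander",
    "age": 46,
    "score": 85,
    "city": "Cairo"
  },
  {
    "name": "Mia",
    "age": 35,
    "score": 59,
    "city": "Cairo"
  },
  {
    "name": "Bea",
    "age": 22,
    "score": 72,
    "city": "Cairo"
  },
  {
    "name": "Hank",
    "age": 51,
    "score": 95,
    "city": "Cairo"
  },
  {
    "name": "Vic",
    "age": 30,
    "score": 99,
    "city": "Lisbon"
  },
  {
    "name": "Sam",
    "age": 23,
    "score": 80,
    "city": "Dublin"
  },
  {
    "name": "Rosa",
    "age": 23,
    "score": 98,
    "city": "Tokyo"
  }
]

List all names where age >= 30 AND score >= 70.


Checking both conditions:
  Xander (age=46, score=85) -> YES
  Mia (age=35, score=59) -> no
  Bea (age=22, score=72) -> no
  Hank (age=51, score=95) -> YES
  Vic (age=30, score=99) -> YES
  Sam (age=23, score=80) -> no
  Rosa (age=23, score=98) -> no


ANSWER: Xander, Hank, Vic


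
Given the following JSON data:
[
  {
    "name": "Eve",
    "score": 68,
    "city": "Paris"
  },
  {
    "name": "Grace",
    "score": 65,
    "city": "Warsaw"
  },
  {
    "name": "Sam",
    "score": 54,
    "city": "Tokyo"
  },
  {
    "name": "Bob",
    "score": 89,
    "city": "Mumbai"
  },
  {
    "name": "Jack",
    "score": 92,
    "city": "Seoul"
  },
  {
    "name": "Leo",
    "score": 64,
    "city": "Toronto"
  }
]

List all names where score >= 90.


Filtering records where score >= 90:
  Eve (score=68) -> no
  Grace (score=65) -> no
  Sam (score=54) -> no
  Bob (score=89) -> no
  Jack (score=92) -> YES
  Leo (score=64) -> no


ANSWER: Jack


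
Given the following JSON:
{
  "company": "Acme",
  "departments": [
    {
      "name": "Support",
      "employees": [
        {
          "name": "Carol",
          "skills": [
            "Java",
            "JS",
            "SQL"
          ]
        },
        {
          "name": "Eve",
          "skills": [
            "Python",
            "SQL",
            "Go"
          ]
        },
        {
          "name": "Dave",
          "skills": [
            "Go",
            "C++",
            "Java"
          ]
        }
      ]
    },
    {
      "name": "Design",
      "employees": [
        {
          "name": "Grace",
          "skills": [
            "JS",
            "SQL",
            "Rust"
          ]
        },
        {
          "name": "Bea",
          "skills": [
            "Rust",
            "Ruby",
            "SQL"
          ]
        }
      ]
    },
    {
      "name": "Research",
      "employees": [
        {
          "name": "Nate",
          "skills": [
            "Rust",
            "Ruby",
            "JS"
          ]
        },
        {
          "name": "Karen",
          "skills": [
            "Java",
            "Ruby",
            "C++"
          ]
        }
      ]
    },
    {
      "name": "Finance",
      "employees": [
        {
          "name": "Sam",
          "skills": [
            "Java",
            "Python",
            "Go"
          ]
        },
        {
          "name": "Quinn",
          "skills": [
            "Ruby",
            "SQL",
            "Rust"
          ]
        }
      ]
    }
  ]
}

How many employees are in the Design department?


Path: departments[1].employees
Count: 2

ANSWER: 2


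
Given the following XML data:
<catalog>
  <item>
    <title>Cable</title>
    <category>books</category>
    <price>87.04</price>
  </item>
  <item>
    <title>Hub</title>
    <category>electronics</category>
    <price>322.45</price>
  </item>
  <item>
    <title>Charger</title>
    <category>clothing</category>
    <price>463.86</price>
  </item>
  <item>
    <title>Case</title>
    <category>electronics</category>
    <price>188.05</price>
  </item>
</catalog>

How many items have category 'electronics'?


Scanning <item> elements for <category>electronics</category>:
  Item 2: Hub -> MATCH
  Item 4: Case -> MATCH
Count: 2

ANSWER: 2


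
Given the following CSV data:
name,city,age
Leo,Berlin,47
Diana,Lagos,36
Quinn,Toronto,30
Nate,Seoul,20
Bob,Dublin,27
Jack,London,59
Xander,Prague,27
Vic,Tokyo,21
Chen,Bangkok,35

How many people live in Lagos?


Scanning city column for 'Lagos':
  Row 2: Diana -> MATCH
Total matches: 1

ANSWER: 1


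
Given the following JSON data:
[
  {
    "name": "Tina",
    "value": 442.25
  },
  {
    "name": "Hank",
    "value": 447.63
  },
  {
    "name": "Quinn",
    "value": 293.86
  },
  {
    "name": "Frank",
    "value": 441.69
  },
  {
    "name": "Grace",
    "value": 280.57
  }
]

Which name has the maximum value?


Comparing values:
  Tina: 442.25
  Hank: 447.63
  Quinn: 293.86
  Frank: 441.69
  Grace: 280.57
Maximum: Hank (447.63)

ANSWER: Hank


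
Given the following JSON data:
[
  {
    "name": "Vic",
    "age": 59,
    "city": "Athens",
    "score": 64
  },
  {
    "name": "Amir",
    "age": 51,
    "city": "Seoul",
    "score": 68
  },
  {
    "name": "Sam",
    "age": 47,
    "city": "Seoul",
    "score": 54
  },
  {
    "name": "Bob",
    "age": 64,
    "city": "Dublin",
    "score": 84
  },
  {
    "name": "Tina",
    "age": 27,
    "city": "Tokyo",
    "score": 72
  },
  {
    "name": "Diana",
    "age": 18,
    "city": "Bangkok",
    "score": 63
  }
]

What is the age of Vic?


Looking up record where name = Vic
Record index: 0
Field 'age' = 59

ANSWER: 59


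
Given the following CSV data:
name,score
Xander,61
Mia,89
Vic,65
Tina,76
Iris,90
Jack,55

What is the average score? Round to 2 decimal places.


Scores: 61, 89, 65, 76, 90, 55
Sum = 436
Count = 6
Average = 436 / 6 = 72.67

ANSWER: 72.67


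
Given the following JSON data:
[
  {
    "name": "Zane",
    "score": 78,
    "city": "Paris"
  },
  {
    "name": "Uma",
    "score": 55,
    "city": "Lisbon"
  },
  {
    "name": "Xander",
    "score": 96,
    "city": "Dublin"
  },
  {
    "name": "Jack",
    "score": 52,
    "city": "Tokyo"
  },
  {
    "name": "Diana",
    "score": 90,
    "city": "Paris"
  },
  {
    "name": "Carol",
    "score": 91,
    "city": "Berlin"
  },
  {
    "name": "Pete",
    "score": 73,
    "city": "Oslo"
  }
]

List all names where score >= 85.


Filtering records where score >= 85:
  Zane (score=78) -> no
  Uma (score=55) -> no
  Xander (score=96) -> YES
  Jack (score=52) -> no
  Diana (score=90) -> YES
  Carol (score=91) -> YES
  Pete (score=73) -> no


ANSWER: Xander, Diana, Carol


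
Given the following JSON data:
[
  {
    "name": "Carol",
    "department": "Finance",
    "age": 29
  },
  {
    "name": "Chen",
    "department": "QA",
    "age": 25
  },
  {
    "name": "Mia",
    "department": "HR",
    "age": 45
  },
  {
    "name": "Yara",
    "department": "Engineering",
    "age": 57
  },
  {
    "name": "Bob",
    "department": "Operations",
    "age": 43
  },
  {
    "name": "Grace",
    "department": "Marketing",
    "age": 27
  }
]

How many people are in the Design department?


Scanning records for department = Design
  No matches found
Count: 0

ANSWER: 0


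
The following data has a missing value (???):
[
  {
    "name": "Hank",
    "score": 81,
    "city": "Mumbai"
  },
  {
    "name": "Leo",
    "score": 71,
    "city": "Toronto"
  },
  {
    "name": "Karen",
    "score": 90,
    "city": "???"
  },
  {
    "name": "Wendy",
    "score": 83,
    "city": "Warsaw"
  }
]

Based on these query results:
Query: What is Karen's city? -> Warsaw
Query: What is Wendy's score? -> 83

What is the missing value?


The missing value is Karen's city
From query: Karen's city = Warsaw

ANSWER: Warsaw


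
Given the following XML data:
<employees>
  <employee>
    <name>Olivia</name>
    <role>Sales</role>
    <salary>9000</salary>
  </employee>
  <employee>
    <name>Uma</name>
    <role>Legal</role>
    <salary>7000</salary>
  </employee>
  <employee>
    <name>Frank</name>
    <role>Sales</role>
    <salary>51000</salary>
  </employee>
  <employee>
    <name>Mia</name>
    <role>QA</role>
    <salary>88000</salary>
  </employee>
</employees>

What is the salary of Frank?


Searching for <employee> with <name>Frank</name>
Found at position 3
<salary>51000</salary>

ANSWER: 51000


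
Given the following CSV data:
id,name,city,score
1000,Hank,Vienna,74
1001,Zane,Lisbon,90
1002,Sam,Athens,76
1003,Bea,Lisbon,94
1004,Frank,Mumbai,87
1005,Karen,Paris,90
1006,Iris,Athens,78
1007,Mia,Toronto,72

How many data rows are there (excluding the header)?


Counting rows (excluding header):
Header: id,name,city,score
Data rows: 8

ANSWER: 8


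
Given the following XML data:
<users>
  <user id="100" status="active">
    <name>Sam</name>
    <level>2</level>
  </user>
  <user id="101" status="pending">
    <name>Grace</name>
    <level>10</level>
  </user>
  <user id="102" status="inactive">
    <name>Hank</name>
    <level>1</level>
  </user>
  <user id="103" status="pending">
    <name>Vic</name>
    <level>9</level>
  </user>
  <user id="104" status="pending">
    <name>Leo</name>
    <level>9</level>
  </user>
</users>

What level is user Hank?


Finding user: Hank
<level>1</level>

ANSWER: 1


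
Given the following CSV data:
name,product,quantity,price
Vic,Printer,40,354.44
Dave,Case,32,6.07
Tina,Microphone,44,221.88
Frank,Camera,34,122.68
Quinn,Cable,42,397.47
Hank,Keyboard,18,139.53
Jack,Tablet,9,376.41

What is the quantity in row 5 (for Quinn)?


Row 5: Quinn
Column 'quantity' = 42

ANSWER: 42


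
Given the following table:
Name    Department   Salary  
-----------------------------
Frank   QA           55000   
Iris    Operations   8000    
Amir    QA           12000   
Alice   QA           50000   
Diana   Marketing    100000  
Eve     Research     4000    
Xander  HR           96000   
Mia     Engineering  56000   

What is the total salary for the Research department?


Research department members:
  Eve: 4000
Total = 4000 = 4000

ANSWER: 4000


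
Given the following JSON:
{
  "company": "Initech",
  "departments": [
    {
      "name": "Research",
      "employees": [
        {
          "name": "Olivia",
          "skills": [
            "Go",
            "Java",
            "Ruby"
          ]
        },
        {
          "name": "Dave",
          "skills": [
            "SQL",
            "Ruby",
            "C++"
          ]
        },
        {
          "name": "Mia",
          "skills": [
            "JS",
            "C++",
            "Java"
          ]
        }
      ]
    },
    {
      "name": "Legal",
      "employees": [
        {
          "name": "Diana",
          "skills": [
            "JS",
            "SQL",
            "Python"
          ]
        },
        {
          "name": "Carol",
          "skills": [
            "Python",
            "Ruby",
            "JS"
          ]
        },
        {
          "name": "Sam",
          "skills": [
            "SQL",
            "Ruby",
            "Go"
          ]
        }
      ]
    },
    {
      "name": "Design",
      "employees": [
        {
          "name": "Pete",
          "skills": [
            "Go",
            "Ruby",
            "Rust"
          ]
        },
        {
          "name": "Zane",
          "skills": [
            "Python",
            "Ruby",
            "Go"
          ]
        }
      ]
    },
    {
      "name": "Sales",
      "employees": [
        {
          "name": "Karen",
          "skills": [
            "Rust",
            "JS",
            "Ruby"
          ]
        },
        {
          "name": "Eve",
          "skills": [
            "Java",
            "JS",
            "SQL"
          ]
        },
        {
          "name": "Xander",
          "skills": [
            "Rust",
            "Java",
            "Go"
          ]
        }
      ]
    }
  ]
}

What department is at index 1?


Path: departments[1].name
Value: Legal

ANSWER: Legal


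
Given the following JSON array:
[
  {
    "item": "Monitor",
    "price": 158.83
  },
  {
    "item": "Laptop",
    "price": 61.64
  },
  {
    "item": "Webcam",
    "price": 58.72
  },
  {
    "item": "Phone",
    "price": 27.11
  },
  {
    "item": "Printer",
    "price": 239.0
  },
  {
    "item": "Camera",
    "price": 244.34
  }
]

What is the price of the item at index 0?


Array index 0 -> Monitor
price = 158.83

ANSWER: 158.83


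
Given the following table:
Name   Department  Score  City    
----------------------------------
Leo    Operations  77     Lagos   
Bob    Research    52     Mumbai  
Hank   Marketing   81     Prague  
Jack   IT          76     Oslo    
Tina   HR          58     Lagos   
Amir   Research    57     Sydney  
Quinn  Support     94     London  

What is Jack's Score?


Row 4: Jack
Score = 76

ANSWER: 76


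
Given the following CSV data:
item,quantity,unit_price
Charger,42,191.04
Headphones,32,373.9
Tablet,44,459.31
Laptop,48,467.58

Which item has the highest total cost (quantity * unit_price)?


Computing row totals:
  Charger: 8023.68
  Headphones: 11964.8
  Tablet: 20209.64
  Laptop: 22443.84
Maximum: Laptop (22443.84)

ANSWER: Laptop


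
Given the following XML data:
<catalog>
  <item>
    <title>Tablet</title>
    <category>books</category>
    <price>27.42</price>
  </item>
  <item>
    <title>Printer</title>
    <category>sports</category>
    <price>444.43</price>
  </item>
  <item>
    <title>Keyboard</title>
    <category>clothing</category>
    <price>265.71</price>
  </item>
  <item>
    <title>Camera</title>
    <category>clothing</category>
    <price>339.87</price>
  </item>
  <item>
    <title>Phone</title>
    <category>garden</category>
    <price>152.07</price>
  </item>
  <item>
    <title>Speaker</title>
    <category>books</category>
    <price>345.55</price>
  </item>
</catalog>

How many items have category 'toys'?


Scanning <item> elements for <category>toys</category>:
Count: 0

ANSWER: 0


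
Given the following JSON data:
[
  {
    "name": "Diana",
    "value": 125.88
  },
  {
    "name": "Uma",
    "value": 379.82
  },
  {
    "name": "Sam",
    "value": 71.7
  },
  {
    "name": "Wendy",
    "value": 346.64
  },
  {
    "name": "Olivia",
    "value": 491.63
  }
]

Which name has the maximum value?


Comparing values:
  Diana: 125.88
  Uma: 379.82
  Sam: 71.7
  Wendy: 346.64
  Olivia: 491.63
Maximum: Olivia (491.63)

ANSWER: Olivia


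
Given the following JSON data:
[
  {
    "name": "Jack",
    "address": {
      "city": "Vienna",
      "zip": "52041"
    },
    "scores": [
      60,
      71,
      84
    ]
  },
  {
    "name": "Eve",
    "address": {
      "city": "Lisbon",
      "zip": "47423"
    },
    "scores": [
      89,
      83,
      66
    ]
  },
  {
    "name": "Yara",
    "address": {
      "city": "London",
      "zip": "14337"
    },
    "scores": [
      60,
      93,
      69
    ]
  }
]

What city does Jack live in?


Path: records[0].address.city
Value: Vienna

ANSWER: Vienna


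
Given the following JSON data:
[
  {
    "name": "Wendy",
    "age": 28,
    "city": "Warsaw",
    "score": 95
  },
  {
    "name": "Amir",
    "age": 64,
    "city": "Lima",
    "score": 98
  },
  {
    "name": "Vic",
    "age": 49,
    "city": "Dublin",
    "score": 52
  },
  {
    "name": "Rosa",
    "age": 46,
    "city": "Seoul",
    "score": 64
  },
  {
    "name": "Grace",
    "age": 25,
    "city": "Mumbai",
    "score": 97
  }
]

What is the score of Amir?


Looking up record where name = Amir
Record index: 1
Field 'score' = 98

ANSWER: 98


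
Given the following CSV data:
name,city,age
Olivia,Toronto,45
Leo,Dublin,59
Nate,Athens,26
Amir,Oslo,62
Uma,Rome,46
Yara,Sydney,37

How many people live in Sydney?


Scanning city column for 'Sydney':
  Row 6: Yara -> MATCH
Total matches: 1

ANSWER: 1


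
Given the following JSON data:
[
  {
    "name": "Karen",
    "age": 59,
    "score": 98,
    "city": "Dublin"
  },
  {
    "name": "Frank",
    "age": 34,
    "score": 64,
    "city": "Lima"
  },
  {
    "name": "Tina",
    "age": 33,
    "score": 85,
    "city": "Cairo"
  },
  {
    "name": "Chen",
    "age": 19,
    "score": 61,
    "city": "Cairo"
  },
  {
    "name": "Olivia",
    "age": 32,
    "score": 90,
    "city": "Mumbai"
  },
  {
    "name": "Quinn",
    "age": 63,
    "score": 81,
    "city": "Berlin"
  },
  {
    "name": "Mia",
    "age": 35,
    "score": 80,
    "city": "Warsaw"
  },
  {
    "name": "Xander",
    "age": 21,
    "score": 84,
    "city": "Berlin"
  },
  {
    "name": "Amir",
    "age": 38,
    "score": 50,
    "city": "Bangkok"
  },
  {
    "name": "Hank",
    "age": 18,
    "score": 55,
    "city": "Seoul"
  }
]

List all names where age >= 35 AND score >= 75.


Checking both conditions:
  Karen (age=59, score=98) -> YES
  Frank (age=34, score=64) -> no
  Tina (age=33, score=85) -> no
  Chen (age=19, score=61) -> no
  Olivia (age=32, score=90) -> no
  Quinn (age=63, score=81) -> YES
  Mia (age=35, score=80) -> YES
  Xander (age=21, score=84) -> no
  Amir (age=38, score=50) -> no
  Hank (age=18, score=55) -> no


ANSWER: Karen, Quinn, Mia


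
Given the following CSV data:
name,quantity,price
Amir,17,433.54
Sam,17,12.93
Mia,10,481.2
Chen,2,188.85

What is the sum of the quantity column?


Values in 'quantity' column:
  Row 1: 17
  Row 2: 17
  Row 3: 10
  Row 4: 2
Sum = 17 + 17 + 10 + 2 = 46

ANSWER: 46


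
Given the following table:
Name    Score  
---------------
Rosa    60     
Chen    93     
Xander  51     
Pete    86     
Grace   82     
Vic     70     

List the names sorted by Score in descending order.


Sorting by Score (descending):
  Chen: 93
  Pete: 86
  Grace: 82
  Vic: 70
  Rosa: 60
  Xander: 51


ANSWER: Chen, Pete, Grace, Vic, Rosa, Xander


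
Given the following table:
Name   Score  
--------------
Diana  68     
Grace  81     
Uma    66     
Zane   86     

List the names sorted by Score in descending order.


Sorting by Score (descending):
  Zane: 86
  Grace: 81
  Diana: 68
  Uma: 66


ANSWER: Zane, Grace, Diana, Uma


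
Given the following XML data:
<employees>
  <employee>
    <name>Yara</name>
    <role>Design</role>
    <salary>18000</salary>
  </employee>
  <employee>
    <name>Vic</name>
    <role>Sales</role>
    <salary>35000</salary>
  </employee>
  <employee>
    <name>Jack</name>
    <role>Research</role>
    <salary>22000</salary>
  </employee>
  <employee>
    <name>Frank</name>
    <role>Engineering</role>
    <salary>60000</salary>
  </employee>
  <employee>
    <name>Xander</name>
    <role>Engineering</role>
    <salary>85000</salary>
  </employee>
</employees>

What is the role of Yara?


Searching for <employee> with <name>Yara</name>
Found at position 1
<role>Design</role>

ANSWER: Design


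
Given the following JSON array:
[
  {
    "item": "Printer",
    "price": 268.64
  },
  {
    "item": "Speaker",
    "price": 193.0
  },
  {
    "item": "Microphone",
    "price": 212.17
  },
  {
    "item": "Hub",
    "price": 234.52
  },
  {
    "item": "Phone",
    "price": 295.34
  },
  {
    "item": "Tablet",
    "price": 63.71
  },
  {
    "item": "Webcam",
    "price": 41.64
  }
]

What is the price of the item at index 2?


Array index 2 -> Microphone
price = 212.17

ANSWER: 212.17


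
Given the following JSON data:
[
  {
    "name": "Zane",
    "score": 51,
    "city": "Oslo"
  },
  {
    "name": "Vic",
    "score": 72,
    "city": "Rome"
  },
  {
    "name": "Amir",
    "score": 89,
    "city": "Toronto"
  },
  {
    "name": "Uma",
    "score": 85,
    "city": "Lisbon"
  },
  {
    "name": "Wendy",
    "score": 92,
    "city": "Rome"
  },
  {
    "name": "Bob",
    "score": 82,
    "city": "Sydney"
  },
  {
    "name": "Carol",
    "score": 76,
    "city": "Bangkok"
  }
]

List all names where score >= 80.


Filtering records where score >= 80:
  Zane (score=51) -> no
  Vic (score=72) -> no
  Amir (score=89) -> YES
  Uma (score=85) -> YES
  Wendy (score=92) -> YES
  Bob (score=82) -> YES
  Carol (score=76) -> no


ANSWER: Amir, Uma, Wendy, Bob
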